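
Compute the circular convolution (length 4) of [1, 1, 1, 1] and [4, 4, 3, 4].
Use y[k] = Σ_j u[j]·v[(k-j) mod 4]. y[0] = 1×4 + 1×4 + 1×3 + 1×4 = 15; y[1] = 1×4 + 1×4 + 1×4 + 1×3 = 15; y[2] = 1×3 + 1×4 + 1×4 + 1×4 = 15; y[3] = 1×4 + 1×3 + 1×4 + 1×4 = 15. Result: [15, 15, 15, 15]

[15, 15, 15, 15]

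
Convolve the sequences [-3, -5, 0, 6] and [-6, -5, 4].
y[0] = -3×-6 = 18; y[1] = -3×-5 + -5×-6 = 45; y[2] = -3×4 + -5×-5 + 0×-6 = 13; y[3] = -5×4 + 0×-5 + 6×-6 = -56; y[4] = 0×4 + 6×-5 = -30; y[5] = 6×4 = 24

[18, 45, 13, -56, -30, 24]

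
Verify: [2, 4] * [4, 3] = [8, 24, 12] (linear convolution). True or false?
Recompute linear convolution of [2, 4] and [4, 3]: y[0] = 2×4 = 8; y[1] = 2×3 + 4×4 = 22; y[2] = 4×3 = 12 → [8, 22, 12]. Compare to given [8, 24, 12]: they differ at index 1: given 24, correct 22, so answer: No

No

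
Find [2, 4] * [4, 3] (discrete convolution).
y[0] = 2×4 = 8; y[1] = 2×3 + 4×4 = 22; y[2] = 4×3 = 12

[8, 22, 12]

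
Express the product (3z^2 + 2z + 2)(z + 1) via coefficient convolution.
Ascending coefficients: a = [2, 2, 3], b = [1, 1]. c[0] = 2×1 = 2; c[1] = 2×1 + 2×1 = 4; c[2] = 2×1 + 3×1 = 5; c[3] = 3×1 = 3. Result coefficients: [2, 4, 5, 3] → 3z^3 + 5z^2 + 4z + 2

3z^3 + 5z^2 + 4z + 2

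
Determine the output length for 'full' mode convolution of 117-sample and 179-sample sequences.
Linear/full convolution length: m + n - 1 = 117 + 179 - 1 = 295

295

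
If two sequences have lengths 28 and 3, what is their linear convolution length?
Linear/full convolution length: m + n - 1 = 28 + 3 - 1 = 30

30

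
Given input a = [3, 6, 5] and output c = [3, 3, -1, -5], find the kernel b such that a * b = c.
Output length 4 = len(a) + len(b) - 1 ⇒ len(b) = 2. Solve b forward using b[k] = (c[k] - Σ_{i≥1} a[i]·b[k-i]) / a[0]: b[0] = c[0] / a[0] = 3 / 3 = 1; b[1] = (c[1] - 6×1) / a[0] = (3 - 6×1) / 3 = -1. So b = [1, -1]. Forward-check [3, 6, 5] * [1, -1]: c[0] = 3×1 = 3; c[1] = 3×-1 + 6×1 = 3; c[2] = 6×-1 + 5×1 = -1; c[3] = 5×-1 = -5 → [3, 3, -1, -5] ✓

[1, -1]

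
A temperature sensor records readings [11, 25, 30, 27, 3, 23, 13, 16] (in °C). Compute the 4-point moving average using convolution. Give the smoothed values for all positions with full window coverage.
4-point moving average kernel = [1, 1, 1, 1]. Apply in 'valid' mode (full window coverage): avg[0] = (11 + 25 + 30 + 27) / 4 = 23.25; avg[1] = (25 + 30 + 27 + 3) / 4 = 21.25; avg[2] = (30 + 27 + 3 + 23) / 4 = 20.75; avg[3] = (27 + 3 + 23 + 13) / 4 = 16.5; avg[4] = (3 + 23 + 13 + 16) / 4 = 13.75. Smoothed values: [23.25, 21.25, 20.75, 16.5, 13.75]

[23.25, 21.25, 20.75, 16.5, 13.75]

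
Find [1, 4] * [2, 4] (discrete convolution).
y[0] = 1×2 = 2; y[1] = 1×4 + 4×2 = 12; y[2] = 4×4 = 16

[2, 12, 16]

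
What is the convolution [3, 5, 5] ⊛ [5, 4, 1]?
y[0] = 3×5 = 15; y[1] = 3×4 + 5×5 = 37; y[2] = 3×1 + 5×4 + 5×5 = 48; y[3] = 5×1 + 5×4 = 25; y[4] = 5×1 = 5

[15, 37, 48, 25, 5]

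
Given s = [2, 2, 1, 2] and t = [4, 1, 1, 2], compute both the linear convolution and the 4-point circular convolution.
Linear: y_lin[0] = 2×4 = 8; y_lin[1] = 2×1 + 2×4 = 10; y_lin[2] = 2×1 + 2×1 + 1×4 = 8; y_lin[3] = 2×2 + 2×1 + 1×1 + 2×4 = 15; y_lin[4] = 2×2 + 1×1 + 2×1 = 7; y_lin[5] = 1×2 + 2×1 = 4; y_lin[6] = 2×2 = 4 → [8, 10, 8, 15, 7, 4, 4]. Circular (length 4): y[0] = 2×4 + 2×2 + 1×1 + 2×1 = 15; y[1] = 2×1 + 2×4 + 1×2 + 2×1 = 14; y[2] = 2×1 + 2×1 + 1×4 + 2×2 = 12; y[3] = 2×2 + 2×1 + 1×1 + 2×4 = 15 → [15, 14, 12, 15]

Linear: [8, 10, 8, 15, 7, 4, 4], Circular: [15, 14, 12, 15]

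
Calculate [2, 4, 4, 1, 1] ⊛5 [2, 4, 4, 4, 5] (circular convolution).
Use y[k] = Σ_j u[j]·v[(k-j) mod 5]. y[0] = 2×2 + 4×5 + 4×4 + 1×4 + 1×4 = 48; y[1] = 2×4 + 4×2 + 4×5 + 1×4 + 1×4 = 44; y[2] = 2×4 + 4×4 + 4×2 + 1×5 + 1×4 = 41; y[3] = 2×4 + 4×4 + 4×4 + 1×2 + 1×5 = 47; y[4] = 2×5 + 4×4 + 4×4 + 1×4 + 1×2 = 48. Result: [48, 44, 41, 47, 48]

[48, 44, 41, 47, 48]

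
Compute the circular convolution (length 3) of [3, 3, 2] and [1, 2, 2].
Use y[k] = Σ_j x[j]·h[(k-j) mod 3]. y[0] = 3×1 + 3×2 + 2×2 = 13; y[1] = 3×2 + 3×1 + 2×2 = 13; y[2] = 3×2 + 3×2 + 2×1 = 14. Result: [13, 13, 14]

[13, 13, 14]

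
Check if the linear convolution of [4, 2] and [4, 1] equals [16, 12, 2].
Recompute linear convolution of [4, 2] and [4, 1]: y[0] = 4×4 = 16; y[1] = 4×1 + 2×4 = 12; y[2] = 2×1 = 2 → [16, 12, 2]. Given [16, 12, 2] matches, so answer: Yes

Yes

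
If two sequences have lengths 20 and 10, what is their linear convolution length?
Linear/full convolution length: m + n - 1 = 20 + 10 - 1 = 29

29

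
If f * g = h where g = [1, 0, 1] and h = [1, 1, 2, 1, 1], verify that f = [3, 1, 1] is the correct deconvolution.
Forward-compute [3, 1, 1] * [1, 0, 1]: h[0] = 3×1 = 3; h[1] = 3×0 + 1×1 = 1; h[2] = 3×1 + 1×0 + 1×1 = 4; h[3] = 1×1 + 1×0 = 1; h[4] = 1×1 = 1 → [3, 1, 4, 1, 1]. Does not match given h = [1, 1, 2, 1, 1].

Not verified. [3, 1, 1] * [1, 0, 1] = [3, 1, 4, 1, 1], which differs from [1, 1, 2, 1, 1] at index 0.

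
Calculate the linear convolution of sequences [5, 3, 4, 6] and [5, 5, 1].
y[0] = 5×5 = 25; y[1] = 5×5 + 3×5 = 40; y[2] = 5×1 + 3×5 + 4×5 = 40; y[3] = 3×1 + 4×5 + 6×5 = 53; y[4] = 4×1 + 6×5 = 34; y[5] = 6×1 = 6

[25, 40, 40, 53, 34, 6]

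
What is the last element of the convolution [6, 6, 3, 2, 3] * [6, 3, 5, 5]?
Use y[k] = Σ_i a[i]·b[k-i] at k=7. y[7] = 3×5 = 15

15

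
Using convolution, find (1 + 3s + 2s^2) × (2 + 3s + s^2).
Ascending coefficients: a = [1, 3, 2], b = [2, 3, 1]. c[0] = 1×2 = 2; c[1] = 1×3 + 3×2 = 9; c[2] = 1×1 + 3×3 + 2×2 = 14; c[3] = 3×1 + 2×3 = 9; c[4] = 2×1 = 2. Result coefficients: [2, 9, 14, 9, 2] → 2 + 9s + 14s^2 + 9s^3 + 2s^4

2 + 9s + 14s^2 + 9s^3 + 2s^4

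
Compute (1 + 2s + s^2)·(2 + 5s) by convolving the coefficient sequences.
Ascending coefficients: a = [1, 2, 1], b = [2, 5]. c[0] = 1×2 = 2; c[1] = 1×5 + 2×2 = 9; c[2] = 2×5 + 1×2 = 12; c[3] = 1×5 = 5. Result coefficients: [2, 9, 12, 5] → 2 + 9s + 12s^2 + 5s^3

2 + 9s + 12s^2 + 5s^3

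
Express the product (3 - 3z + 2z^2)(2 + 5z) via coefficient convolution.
Ascending coefficients: a = [3, -3, 2], b = [2, 5]. c[0] = 3×2 = 6; c[1] = 3×5 + -3×2 = 9; c[2] = -3×5 + 2×2 = -11; c[3] = 2×5 = 10. Result coefficients: [6, 9, -11, 10] → 6 + 9z - 11z^2 + 10z^3

6 + 9z - 11z^2 + 10z^3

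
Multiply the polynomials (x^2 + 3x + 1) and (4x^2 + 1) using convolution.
Ascending coefficients: a = [1, 3, 1], b = [1, 0, 4]. c[0] = 1×1 = 1; c[1] = 1×0 + 3×1 = 3; c[2] = 1×4 + 3×0 + 1×1 = 5; c[3] = 3×4 + 1×0 = 12; c[4] = 1×4 = 4. Result coefficients: [1, 3, 5, 12, 4] → 4x^4 + 12x^3 + 5x^2 + 3x + 1

4x^4 + 12x^3 + 5x^2 + 3x + 1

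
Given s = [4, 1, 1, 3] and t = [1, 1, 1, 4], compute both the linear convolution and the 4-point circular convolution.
Linear: y_lin[0] = 4×1 = 4; y_lin[1] = 4×1 + 1×1 = 5; y_lin[2] = 4×1 + 1×1 + 1×1 = 6; y_lin[3] = 4×4 + 1×1 + 1×1 + 3×1 = 21; y_lin[4] = 1×4 + 1×1 + 3×1 = 8; y_lin[5] = 1×4 + 3×1 = 7; y_lin[6] = 3×4 = 12 → [4, 5, 6, 21, 8, 7, 12]. Circular (length 4): y[0] = 4×1 + 1×4 + 1×1 + 3×1 = 12; y[1] = 4×1 + 1×1 + 1×4 + 3×1 = 12; y[2] = 4×1 + 1×1 + 1×1 + 3×4 = 18; y[3] = 4×4 + 1×1 + 1×1 + 3×1 = 21 → [12, 12, 18, 21]

Linear: [4, 5, 6, 21, 8, 7, 12], Circular: [12, 12, 18, 21]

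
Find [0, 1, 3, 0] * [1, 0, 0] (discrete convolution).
y[0] = 0×1 = 0; y[1] = 0×0 + 1×1 = 1; y[2] = 0×0 + 1×0 + 3×1 = 3; y[3] = 1×0 + 3×0 + 0×1 = 0; y[4] = 3×0 + 0×0 = 0; y[5] = 0×0 = 0

[0, 1, 3, 0, 0, 0]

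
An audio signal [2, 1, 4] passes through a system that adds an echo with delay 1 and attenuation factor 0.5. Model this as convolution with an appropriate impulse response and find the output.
Direct-path + delayed-attenuated-path model → impulse response h = [1, 0.5] (1 at lag 0, 0.5 at lag 1). Output y[n] = x[n] + 0.5·x[n - 1] (with x[n] = 0 outside 0..2): y[0] = 2 + 0.5×0 = 2; y[1] = 1 + 0.5×2 = 2.0; y[2] = 4 + 0.5×1 = 4.5; y[3] = 0 + 0.5×4 = 2.0. So y = [2, 2.0, 4.5, 2.0]

[2, 2.0, 4.5, 2.0]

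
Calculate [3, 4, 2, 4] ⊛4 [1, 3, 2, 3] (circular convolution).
Use y[k] = Σ_j s[j]·t[(k-j) mod 4]. y[0] = 3×1 + 4×3 + 2×2 + 4×3 = 31; y[1] = 3×3 + 4×1 + 2×3 + 4×2 = 27; y[2] = 3×2 + 4×3 + 2×1 + 4×3 = 32; y[3] = 3×3 + 4×2 + 2×3 + 4×1 = 27. Result: [31, 27, 32, 27]

[31, 27, 32, 27]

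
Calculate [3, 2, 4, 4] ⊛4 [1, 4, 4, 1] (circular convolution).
Use y[k] = Σ_j f[j]·g[(k-j) mod 4]. y[0] = 3×1 + 2×1 + 4×4 + 4×4 = 37; y[1] = 3×4 + 2×1 + 4×1 + 4×4 = 34; y[2] = 3×4 + 2×4 + 4×1 + 4×1 = 28; y[3] = 3×1 + 2×4 + 4×4 + 4×1 = 31. Result: [37, 34, 28, 31]

[37, 34, 28, 31]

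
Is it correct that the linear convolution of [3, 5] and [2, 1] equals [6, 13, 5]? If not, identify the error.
Recompute linear convolution of [3, 5] and [2, 1]: y[0] = 3×2 = 6; y[1] = 3×1 + 5×2 = 13; y[2] = 5×1 = 5 → [6, 13, 5]. Given [6, 13, 5] matches, so answer: Yes

Yes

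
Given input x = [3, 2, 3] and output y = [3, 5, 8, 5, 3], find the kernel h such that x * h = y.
Output length 5 = len(x) + len(h) - 1 ⇒ len(h) = 3. Solve h forward using h[k] = (y[k] - Σ_{i≥1} x[i]·h[k-i]) / x[0]: h[0] = y[0] / x[0] = 3 / 3 = 1; h[1] = (y[1] - 2×1) / x[0] = (5 - 2×1) / 3 = 1; h[2] = (y[2] - 2×1 - 3×1) / x[0] = (8 - 2×1 - 3×1) / 3 = 1. So h = [1, 1, 1]. Forward-check [3, 2, 3] * [1, 1, 1]: y[0] = 3×1 = 3; y[1] = 3×1 + 2×1 = 5; y[2] = 3×1 + 2×1 + 3×1 = 8; y[3] = 2×1 + 3×1 = 5; y[4] = 3×1 = 3 → [3, 5, 8, 5, 3] ✓

[1, 1, 1]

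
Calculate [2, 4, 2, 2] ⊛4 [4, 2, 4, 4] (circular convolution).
Use y[k] = Σ_j s[j]·t[(k-j) mod 4]. y[0] = 2×4 + 4×4 + 2×4 + 2×2 = 36; y[1] = 2×2 + 4×4 + 2×4 + 2×4 = 36; y[2] = 2×4 + 4×2 + 2×4 + 2×4 = 32; y[3] = 2×4 + 4×4 + 2×2 + 2×4 = 36. Result: [36, 36, 32, 36]

[36, 36, 32, 36]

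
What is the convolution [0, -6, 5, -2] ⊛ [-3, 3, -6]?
y[0] = 0×-3 = 0; y[1] = 0×3 + -6×-3 = 18; y[2] = 0×-6 + -6×3 + 5×-3 = -33; y[3] = -6×-6 + 5×3 + -2×-3 = 57; y[4] = 5×-6 + -2×3 = -36; y[5] = -2×-6 = 12

[0, 18, -33, 57, -36, 12]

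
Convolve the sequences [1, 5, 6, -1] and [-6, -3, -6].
y[0] = 1×-6 = -6; y[1] = 1×-3 + 5×-6 = -33; y[2] = 1×-6 + 5×-3 + 6×-6 = -57; y[3] = 5×-6 + 6×-3 + -1×-6 = -42; y[4] = 6×-6 + -1×-3 = -33; y[5] = -1×-6 = 6

[-6, -33, -57, -42, -33, 6]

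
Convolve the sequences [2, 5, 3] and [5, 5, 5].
y[0] = 2×5 = 10; y[1] = 2×5 + 5×5 = 35; y[2] = 2×5 + 5×5 + 3×5 = 50; y[3] = 5×5 + 3×5 = 40; y[4] = 3×5 = 15

[10, 35, 50, 40, 15]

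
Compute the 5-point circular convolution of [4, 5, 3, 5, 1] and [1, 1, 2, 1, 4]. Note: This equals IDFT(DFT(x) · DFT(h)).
Either evaluate y[k] = Σ_j x[j]·h[(k-j) mod 5] directly, or use IDFT(DFT(x) · DFT(h)). y[0] = 4×1 + 5×4 + 3×1 + 5×2 + 1×1 = 38; y[1] = 4×1 + 5×1 + 3×4 + 5×1 + 1×2 = 28; y[2] = 4×2 + 5×1 + 3×1 + 5×4 + 1×1 = 37; y[3] = 4×1 + 5×2 + 3×1 + 5×1 + 1×4 = 26; y[4] = 4×4 + 5×1 + 3×2 + 5×1 + 1×1 = 33. Result: [38, 28, 37, 26, 33]

[38, 28, 37, 26, 33]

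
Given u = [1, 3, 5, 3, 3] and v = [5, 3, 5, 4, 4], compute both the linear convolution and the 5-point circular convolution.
Linear: y_lin[0] = 1×5 = 5; y_lin[1] = 1×3 + 3×5 = 18; y_lin[2] = 1×5 + 3×3 + 5×5 = 39; y_lin[3] = 1×4 + 3×5 + 5×3 + 3×5 = 49; y_lin[4] = 1×4 + 3×4 + 5×5 + 3×3 + 3×5 = 65; y_lin[5] = 3×4 + 5×4 + 3×5 + 3×3 = 56; y_lin[6] = 5×4 + 3×4 + 3×5 = 47; y_lin[7] = 3×4 + 3×4 = 24; y_lin[8] = 3×4 = 12 → [5, 18, 39, 49, 65, 56, 47, 24, 12]. Circular (length 5): y[0] = 1×5 + 3×4 + 5×4 + 3×5 + 3×3 = 61; y[1] = 1×3 + 3×5 + 5×4 + 3×4 + 3×5 = 65; y[2] = 1×5 + 3×3 + 5×5 + 3×4 + 3×4 = 63; y[3] = 1×4 + 3×5 + 5×3 + 3×5 + 3×4 = 61; y[4] = 1×4 + 3×4 + 5×5 + 3×3 + 3×5 = 65 → [61, 65, 63, 61, 65]

Linear: [5, 18, 39, 49, 65, 56, 47, 24, 12], Circular: [61, 65, 63, 61, 65]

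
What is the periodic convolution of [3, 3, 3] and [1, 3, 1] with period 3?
Use y[k] = Σ_j s[j]·t[(k-j) mod 3]. y[0] = 3×1 + 3×1 + 3×3 = 15; y[1] = 3×3 + 3×1 + 3×1 = 15; y[2] = 3×1 + 3×3 + 3×1 = 15. Result: [15, 15, 15]

[15, 15, 15]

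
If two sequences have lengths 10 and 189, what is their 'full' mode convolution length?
Linear/full convolution length: m + n - 1 = 10 + 189 - 1 = 198

198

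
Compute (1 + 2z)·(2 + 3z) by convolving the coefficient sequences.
Ascending coefficients: a = [1, 2], b = [2, 3]. c[0] = 1×2 = 2; c[1] = 1×3 + 2×2 = 7; c[2] = 2×3 = 6. Result coefficients: [2, 7, 6] → 2 + 7z + 6z^2

2 + 7z + 6z^2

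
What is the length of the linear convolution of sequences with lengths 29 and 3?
Linear/full convolution length: m + n - 1 = 29 + 3 - 1 = 31

31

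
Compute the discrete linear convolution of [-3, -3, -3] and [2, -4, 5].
y[0] = -3×2 = -6; y[1] = -3×-4 + -3×2 = 6; y[2] = -3×5 + -3×-4 + -3×2 = -9; y[3] = -3×5 + -3×-4 = -3; y[4] = -3×5 = -15

[-6, 6, -9, -3, -15]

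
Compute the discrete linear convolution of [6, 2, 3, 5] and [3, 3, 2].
y[0] = 6×3 = 18; y[1] = 6×3 + 2×3 = 24; y[2] = 6×2 + 2×3 + 3×3 = 27; y[3] = 2×2 + 3×3 + 5×3 = 28; y[4] = 3×2 + 5×3 = 21; y[5] = 5×2 = 10

[18, 24, 27, 28, 21, 10]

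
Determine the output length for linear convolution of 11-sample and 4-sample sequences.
Linear/full convolution length: m + n - 1 = 11 + 4 - 1 = 14

14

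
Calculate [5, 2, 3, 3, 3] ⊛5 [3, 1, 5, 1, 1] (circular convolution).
Use y[k] = Σ_j f[j]·g[(k-j) mod 5]. y[0] = 5×3 + 2×1 + 3×1 + 3×5 + 3×1 = 38; y[1] = 5×1 + 2×3 + 3×1 + 3×1 + 3×5 = 32; y[2] = 5×5 + 2×1 + 3×3 + 3×1 + 3×1 = 42; y[3] = 5×1 + 2×5 + 3×1 + 3×3 + 3×1 = 30; y[4] = 5×1 + 2×1 + 3×5 + 3×1 + 3×3 = 34. Result: [38, 32, 42, 30, 34]

[38, 32, 42, 30, 34]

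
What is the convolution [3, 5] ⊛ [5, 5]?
y[0] = 3×5 = 15; y[1] = 3×5 + 5×5 = 40; y[2] = 5×5 = 25

[15, 40, 25]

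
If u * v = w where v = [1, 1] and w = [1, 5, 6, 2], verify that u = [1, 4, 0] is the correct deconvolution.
Forward-compute [1, 4, 0] * [1, 1]: w[0] = 1×1 = 1; w[1] = 1×1 + 4×1 = 5; w[2] = 4×1 + 0×1 = 4; w[3] = 0×1 = 0 → [1, 5, 4, 0]. Does not match given w = [1, 5, 6, 2].

Not verified. [1, 4, 0] * [1, 1] = [1, 5, 4, 0], which differs from [1, 5, 6, 2] at index 2.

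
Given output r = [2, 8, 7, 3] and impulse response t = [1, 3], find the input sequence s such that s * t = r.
Deconvolve r=[2, 8, 7, 3] by t=[1, 3]. Since t[0]=1, solve forward: s[0] = r[0] / 1 = 2; s[1] = (r[1] - 2×3) / 1 = 2; s[2] = (r[2] - 2×3) / 1 = 1. So s = [2, 2, 1]. Check by forward convolution: r[0] = 2×1 = 2; r[1] = 2×3 + 2×1 = 8; r[2] = 2×3 + 1×1 = 7; r[3] = 1×3 = 3

[2, 2, 1]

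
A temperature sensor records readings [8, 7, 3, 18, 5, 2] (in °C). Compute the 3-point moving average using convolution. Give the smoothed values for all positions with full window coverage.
3-point moving average kernel = [1, 1, 1]. Apply in 'valid' mode (full window coverage): avg[0] = (8 + 7 + 3) / 3 = 6.0; avg[1] = (7 + 3 + 18) / 3 = 9.33; avg[2] = (3 + 18 + 5) / 3 = 8.67; avg[3] = (18 + 5 + 2) / 3 = 8.33. Smoothed values: [6.0, 9.33, 8.67, 8.33]

[6.0, 9.33, 8.67, 8.33]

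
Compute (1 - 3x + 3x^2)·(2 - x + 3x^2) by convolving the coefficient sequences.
Ascending coefficients: a = [1, -3, 3], b = [2, -1, 3]. c[0] = 1×2 = 2; c[1] = 1×-1 + -3×2 = -7; c[2] = 1×3 + -3×-1 + 3×2 = 12; c[3] = -3×3 + 3×-1 = -12; c[4] = 3×3 = 9. Result coefficients: [2, -7, 12, -12, 9] → 2 - 7x + 12x^2 - 12x^3 + 9x^4

2 - 7x + 12x^2 - 12x^3 + 9x^4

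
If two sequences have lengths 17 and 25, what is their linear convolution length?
Linear/full convolution length: m + n - 1 = 17 + 25 - 1 = 41

41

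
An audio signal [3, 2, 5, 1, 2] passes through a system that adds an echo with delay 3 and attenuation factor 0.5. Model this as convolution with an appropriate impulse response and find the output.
Direct-path + delayed-attenuated-path model → impulse response h = [1, 0, 0, 0.5] (1 at lag 0, 0.5 at lag 3). Output y[n] = x[n] + 0.5·x[n - 3] (with x[n] = 0 outside 0..4): y[0] = 3 + 0.5×0 = 3; y[1] = 2 + 0.5×0 = 2; y[2] = 5 + 0.5×0 = 5; y[3] = 1 + 0.5×3 = 2.5; y[4] = 2 + 0.5×2 = 3.0; y[5] = 0 + 0.5×5 = 2.5; y[6] = 0 + 0.5×1 = 0.5; y[7] = 0 + 0.5×2 = 1.0. So y = [3, 2, 5, 2.5, 3.0, 2.5, 0.5, 1.0]

[3, 2, 5, 2.5, 3.0, 2.5, 0.5, 1.0]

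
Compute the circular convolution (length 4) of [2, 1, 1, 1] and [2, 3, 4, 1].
Use y[k] = Σ_j f[j]·g[(k-j) mod 4]. y[0] = 2×2 + 1×1 + 1×4 + 1×3 = 12; y[1] = 2×3 + 1×2 + 1×1 + 1×4 = 13; y[2] = 2×4 + 1×3 + 1×2 + 1×1 = 14; y[3] = 2×1 + 1×4 + 1×3 + 1×2 = 11. Result: [12, 13, 14, 11]

[12, 13, 14, 11]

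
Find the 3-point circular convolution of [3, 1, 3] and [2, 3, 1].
Use y[k] = Σ_j u[j]·v[(k-j) mod 3]. y[0] = 3×2 + 1×1 + 3×3 = 16; y[1] = 3×3 + 1×2 + 3×1 = 14; y[2] = 3×1 + 1×3 + 3×2 = 12. Result: [16, 14, 12]

[16, 14, 12]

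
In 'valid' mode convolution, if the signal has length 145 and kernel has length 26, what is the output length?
'Valid' mode counts only positions where the kernel fully overlaps the signal: m - n + 1 = 145 - 26 + 1 = 120

120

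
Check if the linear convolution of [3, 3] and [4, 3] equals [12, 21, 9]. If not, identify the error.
Recompute linear convolution of [3, 3] and [4, 3]: y[0] = 3×4 = 12; y[1] = 3×3 + 3×4 = 21; y[2] = 3×3 = 9 → [12, 21, 9]. Given [12, 21, 9] matches, so answer: Yes

Yes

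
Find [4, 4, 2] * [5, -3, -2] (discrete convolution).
y[0] = 4×5 = 20; y[1] = 4×-3 + 4×5 = 8; y[2] = 4×-2 + 4×-3 + 2×5 = -10; y[3] = 4×-2 + 2×-3 = -14; y[4] = 2×-2 = -4

[20, 8, -10, -14, -4]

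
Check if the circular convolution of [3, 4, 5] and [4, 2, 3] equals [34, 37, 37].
Recompute circular convolution of [3, 4, 5] and [4, 2, 3]: y[0] = 3×4 + 4×3 + 5×2 = 34; y[1] = 3×2 + 4×4 + 5×3 = 37; y[2] = 3×3 + 4×2 + 5×4 = 37 → [34, 37, 37]. Given [34, 37, 37] matches, so answer: Yes

Yes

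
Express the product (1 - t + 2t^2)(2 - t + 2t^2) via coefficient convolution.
Ascending coefficients: a = [1, -1, 2], b = [2, -1, 2]. c[0] = 1×2 = 2; c[1] = 1×-1 + -1×2 = -3; c[2] = 1×2 + -1×-1 + 2×2 = 7; c[3] = -1×2 + 2×-1 = -4; c[4] = 2×2 = 4. Result coefficients: [2, -3, 7, -4, 4] → 2 - 3t + 7t^2 - 4t^3 + 4t^4

2 - 3t + 7t^2 - 4t^3 + 4t^4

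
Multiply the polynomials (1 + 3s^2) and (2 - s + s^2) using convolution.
Ascending coefficients: a = [1, 0, 3], b = [2, -1, 1]. c[0] = 1×2 = 2; c[1] = 1×-1 + 0×2 = -1; c[2] = 1×1 + 0×-1 + 3×2 = 7; c[3] = 0×1 + 3×-1 = -3; c[4] = 3×1 = 3. Result coefficients: [2, -1, 7, -3, 3] → 2 - s + 7s^2 - 3s^3 + 3s^4

2 - s + 7s^2 - 3s^3 + 3s^4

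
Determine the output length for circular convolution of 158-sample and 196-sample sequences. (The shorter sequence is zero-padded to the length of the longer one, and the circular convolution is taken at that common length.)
Circular convolution (zero-padding the shorter input) has length max(m, n) = max(158, 196) = 196

196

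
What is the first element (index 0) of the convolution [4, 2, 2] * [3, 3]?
Use y[k] = Σ_i a[i]·b[k-i] at k=0. y[0] = 4×3 = 12

12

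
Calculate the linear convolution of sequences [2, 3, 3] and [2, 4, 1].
y[0] = 2×2 = 4; y[1] = 2×4 + 3×2 = 14; y[2] = 2×1 + 3×4 + 3×2 = 20; y[3] = 3×1 + 3×4 = 15; y[4] = 3×1 = 3

[4, 14, 20, 15, 3]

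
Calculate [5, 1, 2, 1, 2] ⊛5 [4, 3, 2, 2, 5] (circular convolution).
Use y[k] = Σ_j a[j]·b[(k-j) mod 5]. y[0] = 5×4 + 1×5 + 2×2 + 1×2 + 2×3 = 37; y[1] = 5×3 + 1×4 + 2×5 + 1×2 + 2×2 = 35; y[2] = 5×2 + 1×3 + 2×4 + 1×5 + 2×2 = 30; y[3] = 5×2 + 1×2 + 2×3 + 1×4 + 2×5 = 32; y[4] = 5×5 + 1×2 + 2×2 + 1×3 + 2×4 = 42. Result: [37, 35, 30, 32, 42]

[37, 35, 30, 32, 42]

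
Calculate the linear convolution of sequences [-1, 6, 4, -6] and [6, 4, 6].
y[0] = -1×6 = -6; y[1] = -1×4 + 6×6 = 32; y[2] = -1×6 + 6×4 + 4×6 = 42; y[3] = 6×6 + 4×4 + -6×6 = 16; y[4] = 4×6 + -6×4 = 0; y[5] = -6×6 = -36

[-6, 32, 42, 16, 0, -36]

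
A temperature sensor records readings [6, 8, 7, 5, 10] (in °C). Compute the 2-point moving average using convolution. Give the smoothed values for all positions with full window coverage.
2-point moving average kernel = [1, 1]. Apply in 'valid' mode (full window coverage): avg[0] = (6 + 8) / 2 = 7.0; avg[1] = (8 + 7) / 2 = 7.5; avg[2] = (7 + 5) / 2 = 6.0; avg[3] = (5 + 10) / 2 = 7.5. Smoothed values: [7.0, 7.5, 6.0, 7.5]

[7.0, 7.5, 6.0, 7.5]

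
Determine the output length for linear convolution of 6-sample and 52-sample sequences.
Linear/full convolution length: m + n - 1 = 6 + 52 - 1 = 57

57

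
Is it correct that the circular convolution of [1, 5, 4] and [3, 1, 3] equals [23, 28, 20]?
Recompute circular convolution of [1, 5, 4] and [3, 1, 3]: y[0] = 1×3 + 5×3 + 4×1 = 22; y[1] = 1×1 + 5×3 + 4×3 = 28; y[2] = 1×3 + 5×1 + 4×3 = 20 → [22, 28, 20]. Compare to given [23, 28, 20]: they differ at index 0: given 23, correct 22, so answer: No

No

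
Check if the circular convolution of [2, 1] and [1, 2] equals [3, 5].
Recompute circular convolution of [2, 1] and [1, 2]: y[0] = 2×1 + 1×2 = 4; y[1] = 2×2 + 1×1 = 5 → [4, 5]. Compare to given [3, 5]: they differ at index 0: given 3, correct 4, so answer: No

No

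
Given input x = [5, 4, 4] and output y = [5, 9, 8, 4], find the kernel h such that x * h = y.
Output length 4 = len(x) + len(h) - 1 ⇒ len(h) = 2. Solve h forward using h[k] = (y[k] - Σ_{i≥1} x[i]·h[k-i]) / x[0]: h[0] = y[0] / x[0] = 5 / 5 = 1; h[1] = (y[1] - 4×1) / x[0] = (9 - 4×1) / 5 = 1. So h = [1, 1]. Forward-check [5, 4, 4] * [1, 1]: y[0] = 5×1 = 5; y[1] = 5×1 + 4×1 = 9; y[2] = 4×1 + 4×1 = 8; y[3] = 4×1 = 4 → [5, 9, 8, 4] ✓

[1, 1]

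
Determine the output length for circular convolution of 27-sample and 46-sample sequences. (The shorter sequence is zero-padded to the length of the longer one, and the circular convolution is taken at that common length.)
Circular convolution (zero-padding the shorter input) has length max(m, n) = max(27, 46) = 46

46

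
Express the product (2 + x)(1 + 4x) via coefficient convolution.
Ascending coefficients: a = [2, 1], b = [1, 4]. c[0] = 2×1 = 2; c[1] = 2×4 + 1×1 = 9; c[2] = 1×4 = 4. Result coefficients: [2, 9, 4] → 2 + 9x + 4x^2

2 + 9x + 4x^2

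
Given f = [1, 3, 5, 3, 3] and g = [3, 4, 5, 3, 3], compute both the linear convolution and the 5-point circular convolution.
Linear: y_lin[0] = 1×3 = 3; y_lin[1] = 1×4 + 3×3 = 13; y_lin[2] = 1×5 + 3×4 + 5×3 = 32; y_lin[3] = 1×3 + 3×5 + 5×4 + 3×3 = 47; y_lin[4] = 1×3 + 3×3 + 5×5 + 3×4 + 3×3 = 58; y_lin[5] = 3×3 + 5×3 + 3×5 + 3×4 = 51; y_lin[6] = 5×3 + 3×3 + 3×5 = 39; y_lin[7] = 3×3 + 3×3 = 18; y_lin[8] = 3×3 = 9 → [3, 13, 32, 47, 58, 51, 39, 18, 9]. Circular (length 5): y[0] = 1×3 + 3×3 + 5×3 + 3×5 + 3×4 = 54; y[1] = 1×4 + 3×3 + 5×3 + 3×3 + 3×5 = 52; y[2] = 1×5 + 3×4 + 5×3 + 3×3 + 3×3 = 50; y[3] = 1×3 + 3×5 + 5×4 + 3×3 + 3×3 = 56; y[4] = 1×3 + 3×3 + 5×5 + 3×4 + 3×3 = 58 → [54, 52, 50, 56, 58]

Linear: [3, 13, 32, 47, 58, 51, 39, 18, 9], Circular: [54, 52, 50, 56, 58]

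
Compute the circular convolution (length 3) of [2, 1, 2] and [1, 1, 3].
Use y[k] = Σ_j x[j]·h[(k-j) mod 3]. y[0] = 2×1 + 1×3 + 2×1 = 7; y[1] = 2×1 + 1×1 + 2×3 = 9; y[2] = 2×3 + 1×1 + 2×1 = 9. Result: [7, 9, 9]

[7, 9, 9]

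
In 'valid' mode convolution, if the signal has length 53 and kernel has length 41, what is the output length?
'Valid' mode counts only positions where the kernel fully overlaps the signal: m - n + 1 = 53 - 41 + 1 = 13

13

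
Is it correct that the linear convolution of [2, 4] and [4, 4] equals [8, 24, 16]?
Recompute linear convolution of [2, 4] and [4, 4]: y[0] = 2×4 = 8; y[1] = 2×4 + 4×4 = 24; y[2] = 4×4 = 16 → [8, 24, 16]. Given [8, 24, 16] matches, so answer: Yes

Yes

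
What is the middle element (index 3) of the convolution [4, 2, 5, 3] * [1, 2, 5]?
Use y[k] = Σ_i a[i]·b[k-i] at k=3. y[3] = 2×5 + 5×2 + 3×1 = 23

23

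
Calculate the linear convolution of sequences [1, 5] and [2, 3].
y[0] = 1×2 = 2; y[1] = 1×3 + 5×2 = 13; y[2] = 5×3 = 15

[2, 13, 15]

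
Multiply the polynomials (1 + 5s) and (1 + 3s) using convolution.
Ascending coefficients: a = [1, 5], b = [1, 3]. c[0] = 1×1 = 1; c[1] = 1×3 + 5×1 = 8; c[2] = 5×3 = 15. Result coefficients: [1, 8, 15] → 1 + 8s + 15s^2

1 + 8s + 15s^2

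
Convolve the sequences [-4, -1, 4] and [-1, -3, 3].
y[0] = -4×-1 = 4; y[1] = -4×-3 + -1×-1 = 13; y[2] = -4×3 + -1×-3 + 4×-1 = -13; y[3] = -1×3 + 4×-3 = -15; y[4] = 4×3 = 12

[4, 13, -13, -15, 12]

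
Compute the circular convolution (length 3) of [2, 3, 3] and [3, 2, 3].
Use y[k] = Σ_j x[j]·h[(k-j) mod 3]. y[0] = 2×3 + 3×3 + 3×2 = 21; y[1] = 2×2 + 3×3 + 3×3 = 22; y[2] = 2×3 + 3×2 + 3×3 = 21. Result: [21, 22, 21]

[21, 22, 21]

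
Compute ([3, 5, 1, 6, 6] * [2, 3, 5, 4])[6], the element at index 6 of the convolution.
Use y[k] = Σ_i a[i]·b[k-i] at k=6. y[6] = 6×4 + 6×5 = 54

54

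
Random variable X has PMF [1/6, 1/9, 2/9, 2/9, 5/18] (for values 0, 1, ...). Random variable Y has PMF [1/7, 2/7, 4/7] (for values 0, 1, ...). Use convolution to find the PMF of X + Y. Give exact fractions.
P(X+Y=k) = Σ_i P(X=i)·P(Y=k-i) — a convolution of [1/6, 1/9, 2/9, 2/9, 5/18] and [1/7, 2/7, 4/7]. P(X+Y=0) = (1/6)×(1/7) = 1/42; P(X+Y=1) = (1/6)×(2/7) + (1/9)×(1/7) = 1/21 + 1/63 = 4/63; P(X+Y=2) = (1/6)×(4/7) + (1/9)×(2/7) + (2/9)×(1/7) = 2/21 + 2/63 + 2/63 = 10/63; P(X+Y=3) = (1/9)×(4/7) + (2/9)×(2/7) + (2/9)×(1/7) = 4/63 + 4/63 + 2/63 = 10/63; P(X+Y=4) = (2/9)×(4/7) + (2/9)×(2/7) + (5/18)×(1/7) = 8/63 + 4/63 + 5/126 = 29/126; P(X+Y=5) = (2/9)×(4/7) + (5/18)×(2/7) = 8/63 + 5/63 = 13/63; P(X+Y=6) = (5/18)×(4/7) = 10/63. PMF: [1/42, 4/63, 10/63, 10/63, 29/126, 13/63, 10/63] (sums to 1 ✓)

[1/42, 4/63, 10/63, 10/63, 29/126, 13/63, 10/63]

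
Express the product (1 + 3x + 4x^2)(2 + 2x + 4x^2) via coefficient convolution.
Ascending coefficients: a = [1, 3, 4], b = [2, 2, 4]. c[0] = 1×2 = 2; c[1] = 1×2 + 3×2 = 8; c[2] = 1×4 + 3×2 + 4×2 = 18; c[3] = 3×4 + 4×2 = 20; c[4] = 4×4 = 16. Result coefficients: [2, 8, 18, 20, 16] → 2 + 8x + 18x^2 + 20x^3 + 16x^4

2 + 8x + 18x^2 + 20x^3 + 16x^4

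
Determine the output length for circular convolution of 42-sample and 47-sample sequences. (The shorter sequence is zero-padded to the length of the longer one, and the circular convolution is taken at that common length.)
Circular convolution (zero-padding the shorter input) has length max(m, n) = max(42, 47) = 47

47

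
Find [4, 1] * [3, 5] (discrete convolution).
y[0] = 4×3 = 12; y[1] = 4×5 + 1×3 = 23; y[2] = 1×5 = 5

[12, 23, 5]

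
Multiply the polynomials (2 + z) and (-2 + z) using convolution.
Ascending coefficients: a = [2, 1], b = [-2, 1]. c[0] = 2×-2 = -4; c[1] = 2×1 + 1×-2 = 0; c[2] = 1×1 = 1. Result coefficients: [-4, 0, 1] → -4 + z^2

-4 + z^2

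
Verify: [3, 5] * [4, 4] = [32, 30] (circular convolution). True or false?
Recompute circular convolution of [3, 5] and [4, 4]: y[0] = 3×4 + 5×4 = 32; y[1] = 3×4 + 5×4 = 32 → [32, 32]. Compare to given [32, 30]: they differ at index 1: given 30, correct 32, so answer: No

No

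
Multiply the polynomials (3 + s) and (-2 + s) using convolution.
Ascending coefficients: a = [3, 1], b = [-2, 1]. c[0] = 3×-2 = -6; c[1] = 3×1 + 1×-2 = 1; c[2] = 1×1 = 1. Result coefficients: [-6, 1, 1] → -6 + s + s^2

-6 + s + s^2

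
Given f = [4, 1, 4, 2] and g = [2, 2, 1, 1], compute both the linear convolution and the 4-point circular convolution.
Linear: y_lin[0] = 4×2 = 8; y_lin[1] = 4×2 + 1×2 = 10; y_lin[2] = 4×1 + 1×2 + 4×2 = 14; y_lin[3] = 4×1 + 1×1 + 4×2 + 2×2 = 17; y_lin[4] = 1×1 + 4×1 + 2×2 = 9; y_lin[5] = 4×1 + 2×1 = 6; y_lin[6] = 2×1 = 2 → [8, 10, 14, 17, 9, 6, 2]. Circular (length 4): y[0] = 4×2 + 1×1 + 4×1 + 2×2 = 17; y[1] = 4×2 + 1×2 + 4×1 + 2×1 = 16; y[2] = 4×1 + 1×2 + 4×2 + 2×1 = 16; y[3] = 4×1 + 1×1 + 4×2 + 2×2 = 17 → [17, 16, 16, 17]

Linear: [8, 10, 14, 17, 9, 6, 2], Circular: [17, 16, 16, 17]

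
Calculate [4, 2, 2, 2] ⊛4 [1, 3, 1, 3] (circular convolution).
Use y[k] = Σ_j u[j]·v[(k-j) mod 4]. y[0] = 4×1 + 2×3 + 2×1 + 2×3 = 18; y[1] = 4×3 + 2×1 + 2×3 + 2×1 = 22; y[2] = 4×1 + 2×3 + 2×1 + 2×3 = 18; y[3] = 4×3 + 2×1 + 2×3 + 2×1 = 22. Result: [18, 22, 18, 22]

[18, 22, 18, 22]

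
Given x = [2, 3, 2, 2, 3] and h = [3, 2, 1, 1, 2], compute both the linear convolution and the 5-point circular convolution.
Linear: y_lin[0] = 2×3 = 6; y_lin[1] = 2×2 + 3×3 = 13; y_lin[2] = 2×1 + 3×2 + 2×3 = 14; y_lin[3] = 2×1 + 3×1 + 2×2 + 2×3 = 15; y_lin[4] = 2×2 + 3×1 + 2×1 + 2×2 + 3×3 = 22; y_lin[5] = 3×2 + 2×1 + 2×1 + 3×2 = 16; y_lin[6] = 2×2 + 2×1 + 3×1 = 9; y_lin[7] = 2×2 + 3×1 = 7; y_lin[8] = 3×2 = 6 → [6, 13, 14, 15, 22, 16, 9, 7, 6]. Circular (length 5): y[0] = 2×3 + 3×2 + 2×1 + 2×1 + 3×2 = 22; y[1] = 2×2 + 3×3 + 2×2 + 2×1 + 3×1 = 22; y[2] = 2×1 + 3×2 + 2×3 + 2×2 + 3×1 = 21; y[3] = 2×1 + 3×1 + 2×2 + 2×3 + 3×2 = 21; y[4] = 2×2 + 3×1 + 2×1 + 2×2 + 3×3 = 22 → [22, 22, 21, 21, 22]

Linear: [6, 13, 14, 15, 22, 16, 9, 7, 6], Circular: [22, 22, 21, 21, 22]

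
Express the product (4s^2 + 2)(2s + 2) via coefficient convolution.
Ascending coefficients: a = [2, 0, 4], b = [2, 2]. c[0] = 2×2 = 4; c[1] = 2×2 + 0×2 = 4; c[2] = 0×2 + 4×2 = 8; c[3] = 4×2 = 8. Result coefficients: [4, 4, 8, 8] → 8s^3 + 8s^2 + 4s + 4

8s^3 + 8s^2 + 4s + 4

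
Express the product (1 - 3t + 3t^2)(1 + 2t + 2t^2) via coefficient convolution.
Ascending coefficients: a = [1, -3, 3], b = [1, 2, 2]. c[0] = 1×1 = 1; c[1] = 1×2 + -3×1 = -1; c[2] = 1×2 + -3×2 + 3×1 = -1; c[3] = -3×2 + 3×2 = 0; c[4] = 3×2 = 6. Result coefficients: [1, -1, -1, 0, 6] → 1 - t - t^2 + 6t^4

1 - t - t^2 + 6t^4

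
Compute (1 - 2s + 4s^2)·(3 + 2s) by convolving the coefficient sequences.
Ascending coefficients: a = [1, -2, 4], b = [3, 2]. c[0] = 1×3 = 3; c[1] = 1×2 + -2×3 = -4; c[2] = -2×2 + 4×3 = 8; c[3] = 4×2 = 8. Result coefficients: [3, -4, 8, 8] → 3 - 4s + 8s^2 + 8s^3

3 - 4s + 8s^2 + 8s^3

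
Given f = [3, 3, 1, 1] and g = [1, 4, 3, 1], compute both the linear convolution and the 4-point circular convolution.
Linear: y_lin[0] = 3×1 = 3; y_lin[1] = 3×4 + 3×1 = 15; y_lin[2] = 3×3 + 3×4 + 1×1 = 22; y_lin[3] = 3×1 + 3×3 + 1×4 + 1×1 = 17; y_lin[4] = 3×1 + 1×3 + 1×4 = 10; y_lin[5] = 1×1 + 1×3 = 4; y_lin[6] = 1×1 = 1 → [3, 15, 22, 17, 10, 4, 1]. Circular (length 4): y[0] = 3×1 + 3×1 + 1×3 + 1×4 = 13; y[1] = 3×4 + 3×1 + 1×1 + 1×3 = 19; y[2] = 3×3 + 3×4 + 1×1 + 1×1 = 23; y[3] = 3×1 + 3×3 + 1×4 + 1×1 = 17 → [13, 19, 23, 17]

Linear: [3, 15, 22, 17, 10, 4, 1], Circular: [13, 19, 23, 17]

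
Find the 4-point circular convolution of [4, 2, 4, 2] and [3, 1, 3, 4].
Use y[k] = Σ_j a[j]·b[(k-j) mod 4]. y[0] = 4×3 + 2×4 + 4×3 + 2×1 = 34; y[1] = 4×1 + 2×3 + 4×4 + 2×3 = 32; y[2] = 4×3 + 2×1 + 4×3 + 2×4 = 34; y[3] = 4×4 + 2×3 + 4×1 + 2×3 = 32. Result: [34, 32, 34, 32]

[34, 32, 34, 32]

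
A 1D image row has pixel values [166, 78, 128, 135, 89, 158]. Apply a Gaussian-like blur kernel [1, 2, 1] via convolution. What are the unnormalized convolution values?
Convolve image row [166, 78, 128, 135, 89, 158] with kernel [1, 2, 1]: y[0] = 166×1 = 166; y[1] = 166×2 + 78×1 = 410; y[2] = 166×1 + 78×2 + 128×1 = 450; y[3] = 78×1 + 128×2 + 135×1 = 469; y[4] = 128×1 + 135×2 + 89×1 = 487; y[5] = 135×1 + 89×2 + 158×1 = 471; y[6] = 89×1 + 158×2 = 405; y[7] = 158×1 = 158 → [166, 410, 450, 469, 487, 471, 405, 158]. Normalization factor = sum(kernel) = 4.

[166, 410, 450, 469, 487, 471, 405, 158]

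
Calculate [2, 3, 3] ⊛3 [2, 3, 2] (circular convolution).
Use y[k] = Σ_j f[j]·g[(k-j) mod 3]. y[0] = 2×2 + 3×2 + 3×3 = 19; y[1] = 2×3 + 3×2 + 3×2 = 18; y[2] = 2×2 + 3×3 + 3×2 = 19. Result: [19, 18, 19]

[19, 18, 19]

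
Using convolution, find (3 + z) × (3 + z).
Ascending coefficients: a = [3, 1], b = [3, 1]. c[0] = 3×3 = 9; c[1] = 3×1 + 1×3 = 6; c[2] = 1×1 = 1. Result coefficients: [9, 6, 1] → 9 + 6z + z^2

9 + 6z + z^2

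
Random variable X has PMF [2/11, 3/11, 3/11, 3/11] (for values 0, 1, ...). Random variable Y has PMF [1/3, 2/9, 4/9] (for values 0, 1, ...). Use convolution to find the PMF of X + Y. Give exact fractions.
P(X+Y=k) = Σ_i P(X=i)·P(Y=k-i) — a convolution of [2/11, 3/11, 3/11, 3/11] and [1/3, 2/9, 4/9]. P(X+Y=0) = (2/11)×(1/3) = 2/33; P(X+Y=1) = (2/11)×(2/9) + (3/11)×(1/3) = 4/99 + 1/11 = 13/99; P(X+Y=2) = (2/11)×(4/9) + (3/11)×(2/9) + (3/11)×(1/3) = 8/99 + 2/33 + 1/11 = 23/99; P(X+Y=3) = (3/11)×(4/9) + (3/11)×(2/9) + (3/11)×(1/3) = 4/33 + 2/33 + 1/11 = 3/11; P(X+Y=4) = (3/11)×(4/9) + (3/11)×(2/9) = 4/33 + 2/33 = 2/11; P(X+Y=5) = (3/11)×(4/9) = 4/33. PMF: [2/33, 13/99, 23/99, 3/11, 2/11, 4/33] (sums to 1 ✓)

[2/33, 13/99, 23/99, 3/11, 2/11, 4/33]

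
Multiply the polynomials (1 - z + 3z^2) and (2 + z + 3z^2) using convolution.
Ascending coefficients: a = [1, -1, 3], b = [2, 1, 3]. c[0] = 1×2 = 2; c[1] = 1×1 + -1×2 = -1; c[2] = 1×3 + -1×1 + 3×2 = 8; c[3] = -1×3 + 3×1 = 0; c[4] = 3×3 = 9. Result coefficients: [2, -1, 8, 0, 9] → 2 - z + 8z^2 + 9z^4

2 - z + 8z^2 + 9z^4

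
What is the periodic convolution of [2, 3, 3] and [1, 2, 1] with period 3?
Use y[k] = Σ_j x[j]·h[(k-j) mod 3]. y[0] = 2×1 + 3×1 + 3×2 = 11; y[1] = 2×2 + 3×1 + 3×1 = 10; y[2] = 2×1 + 3×2 + 3×1 = 11. Result: [11, 10, 11]

[11, 10, 11]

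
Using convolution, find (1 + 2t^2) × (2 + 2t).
Ascending coefficients: a = [1, 0, 2], b = [2, 2]. c[0] = 1×2 = 2; c[1] = 1×2 + 0×2 = 2; c[2] = 0×2 + 2×2 = 4; c[3] = 2×2 = 4. Result coefficients: [2, 2, 4, 4] → 2 + 2t + 4t^2 + 4t^3

2 + 2t + 4t^2 + 4t^3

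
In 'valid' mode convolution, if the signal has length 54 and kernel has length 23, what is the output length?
'Valid' mode counts only positions where the kernel fully overlaps the signal: m - n + 1 = 54 - 23 + 1 = 32

32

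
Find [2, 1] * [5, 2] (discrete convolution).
y[0] = 2×5 = 10; y[1] = 2×2 + 1×5 = 9; y[2] = 1×2 = 2

[10, 9, 2]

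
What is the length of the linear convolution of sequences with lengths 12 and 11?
Linear/full convolution length: m + n - 1 = 12 + 11 - 1 = 22

22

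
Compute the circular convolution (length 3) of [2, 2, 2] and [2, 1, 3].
Use y[k] = Σ_j a[j]·b[(k-j) mod 3]. y[0] = 2×2 + 2×3 + 2×1 = 12; y[1] = 2×1 + 2×2 + 2×3 = 12; y[2] = 2×3 + 2×1 + 2×2 = 12. Result: [12, 12, 12]

[12, 12, 12]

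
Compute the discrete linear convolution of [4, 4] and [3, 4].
y[0] = 4×3 = 12; y[1] = 4×4 + 4×3 = 28; y[2] = 4×4 = 16

[12, 28, 16]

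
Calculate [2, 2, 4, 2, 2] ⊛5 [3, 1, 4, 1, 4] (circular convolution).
Use y[k] = Σ_j s[j]·t[(k-j) mod 5]. y[0] = 2×3 + 2×4 + 4×1 + 2×4 + 2×1 = 28; y[1] = 2×1 + 2×3 + 4×4 + 2×1 + 2×4 = 34; y[2] = 2×4 + 2×1 + 4×3 + 2×4 + 2×1 = 32; y[3] = 2×1 + 2×4 + 4×1 + 2×3 + 2×4 = 28; y[4] = 2×4 + 2×1 + 4×4 + 2×1 + 2×3 = 34. Result: [28, 34, 32, 28, 34]

[28, 34, 32, 28, 34]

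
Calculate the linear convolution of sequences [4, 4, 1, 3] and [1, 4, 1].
y[0] = 4×1 = 4; y[1] = 4×4 + 4×1 = 20; y[2] = 4×1 + 4×4 + 1×1 = 21; y[3] = 4×1 + 1×4 + 3×1 = 11; y[4] = 1×1 + 3×4 = 13; y[5] = 3×1 = 3

[4, 20, 21, 11, 13, 3]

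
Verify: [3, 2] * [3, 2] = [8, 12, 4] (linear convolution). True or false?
Recompute linear convolution of [3, 2] and [3, 2]: y[0] = 3×3 = 9; y[1] = 3×2 + 2×3 = 12; y[2] = 2×2 = 4 → [9, 12, 4]. Compare to given [8, 12, 4]: they differ at index 0: given 8, correct 9, so answer: No

No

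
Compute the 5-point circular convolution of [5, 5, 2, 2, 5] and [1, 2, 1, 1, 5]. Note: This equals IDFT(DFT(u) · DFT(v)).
Either evaluate y[k] = Σ_j u[j]·v[(k-j) mod 5] directly, or use IDFT(DFT(u) · DFT(v)). y[0] = 5×1 + 5×5 + 2×1 + 2×1 + 5×2 = 44; y[1] = 5×2 + 5×1 + 2×5 + 2×1 + 5×1 = 32; y[2] = 5×1 + 5×2 + 2×1 + 2×5 + 5×1 = 32; y[3] = 5×1 + 5×1 + 2×2 + 2×1 + 5×5 = 41; y[4] = 5×5 + 5×1 + 2×1 + 2×2 + 5×1 = 41. Result: [44, 32, 32, 41, 41]

[44, 32, 32, 41, 41]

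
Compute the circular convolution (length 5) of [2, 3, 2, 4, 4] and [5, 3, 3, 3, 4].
Use y[k] = Σ_j s[j]·t[(k-j) mod 5]. y[0] = 2×5 + 3×4 + 2×3 + 4×3 + 4×3 = 52; y[1] = 2×3 + 3×5 + 2×4 + 4×3 + 4×3 = 53; y[2] = 2×3 + 3×3 + 2×5 + 4×4 + 4×3 = 53; y[3] = 2×3 + 3×3 + 2×3 + 4×5 + 4×4 = 57; y[4] = 2×4 + 3×3 + 2×3 + 4×3 + 4×5 = 55. Result: [52, 53, 53, 57, 55]

[52, 53, 53, 57, 55]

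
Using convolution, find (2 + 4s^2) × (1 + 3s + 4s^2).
Ascending coefficients: a = [2, 0, 4], b = [1, 3, 4]. c[0] = 2×1 = 2; c[1] = 2×3 + 0×1 = 6; c[2] = 2×4 + 0×3 + 4×1 = 12; c[3] = 0×4 + 4×3 = 12; c[4] = 4×4 = 16. Result coefficients: [2, 6, 12, 12, 16] → 2 + 6s + 12s^2 + 12s^3 + 16s^4

2 + 6s + 12s^2 + 12s^3 + 16s^4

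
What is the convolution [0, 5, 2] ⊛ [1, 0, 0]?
y[0] = 0×1 = 0; y[1] = 0×0 + 5×1 = 5; y[2] = 0×0 + 5×0 + 2×1 = 2; y[3] = 5×0 + 2×0 = 0; y[4] = 2×0 = 0

[0, 5, 2, 0, 0]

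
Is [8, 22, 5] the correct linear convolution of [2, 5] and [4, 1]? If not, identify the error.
Recompute linear convolution of [2, 5] and [4, 1]: y[0] = 2×4 = 8; y[1] = 2×1 + 5×4 = 22; y[2] = 5×1 = 5 → [8, 22, 5]. Given [8, 22, 5] matches, so answer: Yes

Yes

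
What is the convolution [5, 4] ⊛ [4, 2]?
y[0] = 5×4 = 20; y[1] = 5×2 + 4×4 = 26; y[2] = 4×2 = 8

[20, 26, 8]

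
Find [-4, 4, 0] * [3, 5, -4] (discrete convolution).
y[0] = -4×3 = -12; y[1] = -4×5 + 4×3 = -8; y[2] = -4×-4 + 4×5 + 0×3 = 36; y[3] = 4×-4 + 0×5 = -16; y[4] = 0×-4 = 0

[-12, -8, 36, -16, 0]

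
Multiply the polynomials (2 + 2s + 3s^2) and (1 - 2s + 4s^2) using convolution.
Ascending coefficients: a = [2, 2, 3], b = [1, -2, 4]. c[0] = 2×1 = 2; c[1] = 2×-2 + 2×1 = -2; c[2] = 2×4 + 2×-2 + 3×1 = 7; c[3] = 2×4 + 3×-2 = 2; c[4] = 3×4 = 12. Result coefficients: [2, -2, 7, 2, 12] → 2 - 2s + 7s^2 + 2s^3 + 12s^4

2 - 2s + 7s^2 + 2s^3 + 12s^4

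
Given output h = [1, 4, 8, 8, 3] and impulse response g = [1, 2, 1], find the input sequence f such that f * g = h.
Deconvolve h=[1, 4, 8, 8, 3] by g=[1, 2, 1]. Since g[0]=1, solve forward: f[0] = h[0] / 1 = 1; f[1] = (h[1] - 1×2) / 1 = 2; f[2] = (h[2] - 2×2 - 1×1) / 1 = 3. So f = [1, 2, 3]. Check by forward convolution: h[0] = 1×1 = 1; h[1] = 1×2 + 2×1 = 4; h[2] = 1×1 + 2×2 + 3×1 = 8; h[3] = 2×1 + 3×2 = 8; h[4] = 3×1 = 3

[1, 2, 3]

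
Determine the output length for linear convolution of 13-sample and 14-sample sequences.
Linear/full convolution length: m + n - 1 = 13 + 14 - 1 = 26

26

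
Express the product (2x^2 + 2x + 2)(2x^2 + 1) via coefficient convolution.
Ascending coefficients: a = [2, 2, 2], b = [1, 0, 2]. c[0] = 2×1 = 2; c[1] = 2×0 + 2×1 = 2; c[2] = 2×2 + 2×0 + 2×1 = 6; c[3] = 2×2 + 2×0 = 4; c[4] = 2×2 = 4. Result coefficients: [2, 2, 6, 4, 4] → 4x^4 + 4x^3 + 6x^2 + 2x + 2

4x^4 + 4x^3 + 6x^2 + 2x + 2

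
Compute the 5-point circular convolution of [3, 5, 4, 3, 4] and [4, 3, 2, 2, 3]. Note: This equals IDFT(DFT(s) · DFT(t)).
Either evaluate y[k] = Σ_j s[j]·t[(k-j) mod 5] directly, or use IDFT(DFT(s) · DFT(t)). y[0] = 3×4 + 5×3 + 4×2 + 3×2 + 4×3 = 53; y[1] = 3×3 + 5×4 + 4×3 + 3×2 + 4×2 = 55; y[2] = 3×2 + 5×3 + 4×4 + 3×3 + 4×2 = 54; y[3] = 3×2 + 5×2 + 4×3 + 3×4 + 4×3 = 52; y[4] = 3×3 + 5×2 + 4×2 + 3×3 + 4×4 = 52. Result: [53, 55, 54, 52, 52]

[53, 55, 54, 52, 52]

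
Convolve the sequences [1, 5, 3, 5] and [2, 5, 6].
y[0] = 1×2 = 2; y[1] = 1×5 + 5×2 = 15; y[2] = 1×6 + 5×5 + 3×2 = 37; y[3] = 5×6 + 3×5 + 5×2 = 55; y[4] = 3×6 + 5×5 = 43; y[5] = 5×6 = 30

[2, 15, 37, 55, 43, 30]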